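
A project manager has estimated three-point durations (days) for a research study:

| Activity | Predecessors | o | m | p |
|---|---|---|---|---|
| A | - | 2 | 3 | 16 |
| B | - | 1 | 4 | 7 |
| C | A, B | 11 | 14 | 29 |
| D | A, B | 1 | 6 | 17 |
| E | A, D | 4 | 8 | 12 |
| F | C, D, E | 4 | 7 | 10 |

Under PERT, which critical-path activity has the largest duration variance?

C

te_A = (2 + 4·3 + 16)/6 = 30/6 = 5; σ²_A = ((16−2)/6)² = 5.444
te_B = (1 + 4·4 + 7)/6 = 24/6 = 4; σ²_B = ((7−1)/6)² = 1.000
te_C = (11 + 4·14 + 29)/6 = 96/6 = 16; σ²_C = ((29−11)/6)² = 9.000
te_D = (1 + 4·6 + 17)/6 = 42/6 = 7; σ²_D = ((17−1)/6)² = 7.111
te_E = (4 + 4·8 + 12)/6 = 48/6 = 8; σ²_E = ((12−4)/6)² = 1.778
te_F = (4 + 4·7 + 10)/6 = 42/6 = 7; σ²_F = ((10−4)/6)² = 1.000

Forward pass:
ES_A = 0; EF_A = 5
ES_B = 0; EF_B = 4
ES_C = max(EF_A=5, EF_B=4) = 5; EF_C = 5+16 = 21
ES_D = max(EF_A=5, EF_B=4) = 5; EF_D = 5+7 = 12
ES_E = max(EF_A=5, EF_D=12) = 12; EF_E = 12+8 = 20
ES_F = max(EF_C=21, EF_D=12, EF_E=20) = 21; EF_F = 21+7 = 28
Expected project duration μ = 28 days. Critical path: A → C → F.

Variances on critical path: σ²_A=5.444, σ²_C=9.000, σ²_F=1.000.
Largest is σ²_C = 9.000.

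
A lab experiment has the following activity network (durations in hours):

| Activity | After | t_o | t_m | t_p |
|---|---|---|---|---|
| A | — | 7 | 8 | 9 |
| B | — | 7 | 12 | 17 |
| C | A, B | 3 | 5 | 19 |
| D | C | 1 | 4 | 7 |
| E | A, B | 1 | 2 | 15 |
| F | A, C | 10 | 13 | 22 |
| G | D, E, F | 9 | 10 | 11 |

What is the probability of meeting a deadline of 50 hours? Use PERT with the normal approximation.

0.969

te_A = (7 + 4·8 + 9)/6 = 48/6 = 8; σ²_A = ((9−7)/6)² = 0.111
te_B = (7 + 4·12 + 17)/6 = 72/6 = 12; σ²_B = ((17−7)/6)² = 2.778
te_C = (3 + 4·5 + 19)/6 = 42/6 = 7; σ²_C = ((19−3)/6)² = 7.111
te_D = (1 + 4·4 + 7)/6 = 24/6 = 4; σ²_D = ((7−1)/6)² = 1.000
te_E = (1 + 4·2 + 15)/6 = 24/6 = 4; σ²_E = ((15−1)/6)² = 5.444
te_F = (10 + 4·13 + 22)/6 = 84/6 = 14; σ²_F = ((22−10)/6)² = 4.000
te_G = (9 + 4·10 + 11)/6 = 60/6 = 10; σ²_G = ((11−9)/6)² = 0.111

Forward pass:
ES_A = 0; EF_A = 8
ES_B = 0; EF_B = 12
ES_C = max(EF_A=8, EF_B=12) = 12; EF_C = 12+7 = 19
ES_D = 19; EF_D = 19+4 = 23
ES_E = max(EF_A=8, EF_B=12) = 12; EF_E = 12+4 = 16
ES_F = max(EF_A=8, EF_C=19) = 19; EF_F = 19+14 = 33
ES_G = max(EF_D=23, EF_E=16, EF_F=33) = 33; EF_G = 33+10 = 43
Expected project duration μ = 43 hours. Critical path: B → C → F → G.

Variance along critical path = 2.778 + 7.111 + 4.000 + 0.111 = 14.000; σ = √14.000 = 3.742 hours.
Z = (50 − 43) / 3.742 = 1.871
P(T ≤ 50) = Φ(1.871) ≈ 0.969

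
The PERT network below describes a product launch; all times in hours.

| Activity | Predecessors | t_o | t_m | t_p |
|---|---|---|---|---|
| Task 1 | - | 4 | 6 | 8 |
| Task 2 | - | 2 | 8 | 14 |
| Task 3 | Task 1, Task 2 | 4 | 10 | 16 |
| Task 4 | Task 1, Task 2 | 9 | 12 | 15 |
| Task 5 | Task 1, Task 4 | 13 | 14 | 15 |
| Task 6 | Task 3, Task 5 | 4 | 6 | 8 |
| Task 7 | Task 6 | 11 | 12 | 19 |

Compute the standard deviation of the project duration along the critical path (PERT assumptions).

2.71 hours

te_Task 1 = (4 + 4·6 + 8)/6 = 36/6 = 6; σ²_Task 1 = ((8−4)/6)² = 0.444
te_Task 2 = (2 + 4·8 + 14)/6 = 48/6 = 8; σ²_Task 2 = ((14−2)/6)² = 4.000
te_Task 3 = (4 + 4·10 + 16)/6 = 60/6 = 10; σ²_Task 3 = ((16−4)/6)² = 4.000
te_Task 4 = (9 + 4·12 + 15)/6 = 72/6 = 12; σ²_Task 4 = ((15−9)/6)² = 1.000
te_Task 5 = (13 + 4·14 + 15)/6 = 84/6 = 14; σ²_Task 5 = ((15−13)/6)² = 0.111
te_Task 6 = (4 + 4·6 + 8)/6 = 36/6 = 6; σ²_Task 6 = ((8−4)/6)² = 0.444
te_Task 7 = (11 + 4·12 + 19)/6 = 78/6 = 13; σ²_Task 7 = ((19−11)/6)² = 1.778

Forward pass:
ES_Task 1 = 0; EF_Task 1 = 6
ES_Task 2 = 0; EF_Task 2 = 8
ES_Task 3 = max(EF_Task 1=6, EF_Task 2=8) = 8; EF_Task 3 = 8+10 = 18
ES_Task 4 = max(EF_Task 1=6, EF_Task 2=8) = 8; EF_Task 4 = 8+12 = 20
ES_Task 5 = max(EF_Task 1=6, EF_Task 4=20) = 20; EF_Task 5 = 20+14 = 34
ES_Task 6 = max(EF_Task 3=18, EF_Task 5=34) = 34; EF_Task 6 = 34+6 = 40
ES_Task 7 = 40; EF_Task 7 = 40+13 = 53
Expected project duration μ = 53 hours. Critical path: Task 2 → Task 4 → Task 5 → Task 6 → Task 7.

Variance along critical path = 4.000 + 1.000 + 0.111 + 0.444 + 1.778 = 7.333
σ = √7.333 = 2.708 hours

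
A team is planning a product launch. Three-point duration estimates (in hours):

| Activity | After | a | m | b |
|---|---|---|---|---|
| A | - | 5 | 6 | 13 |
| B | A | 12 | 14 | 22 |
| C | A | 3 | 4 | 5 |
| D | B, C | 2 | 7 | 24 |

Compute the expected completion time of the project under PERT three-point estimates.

31 hours

te_A = (5 + 4·6 + 13)/6 = 42/6 = 7
te_B = (12 + 4·14 + 22)/6 = 90/6 = 15
te_C = (3 + 4·4 + 5)/6 = 24/6 = 4
te_D = (2 + 4·7 + 24)/6 = 54/6 = 9

Forward pass:
ES_A = 0; EF_A = 7
ES_B = 7; EF_B = 7+15 = 22
ES_C = 7; EF_C = 7+4 = 11
ES_D = max(EF_B=22, EF_C=11) = 22; EF_D = 22+9 = 31
Expected project duration μ = 31 hours. Critical path: A → B → D.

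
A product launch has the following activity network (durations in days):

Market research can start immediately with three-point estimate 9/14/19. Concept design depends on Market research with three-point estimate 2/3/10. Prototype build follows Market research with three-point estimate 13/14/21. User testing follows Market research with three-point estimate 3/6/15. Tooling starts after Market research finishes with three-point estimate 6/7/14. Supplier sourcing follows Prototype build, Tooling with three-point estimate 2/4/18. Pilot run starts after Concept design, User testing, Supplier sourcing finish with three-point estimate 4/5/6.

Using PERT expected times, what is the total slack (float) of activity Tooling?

te_Market research = (9 + 4·14 + 19)/6 = 84/6 = 14
te_Concept design = (2 + 4·3 + 10)/6 = 24/6 = 4
te_Prototype build = (13 + 4·14 + 21)/6 = 90/6 = 15
te_User testing = (3 + 4·6 + 15)/6 = 42/6 = 7
te_Tooling = (6 + 4·7 + 14)/6 = 48/6 = 8
te_Supplier sourcing = (2 + 4·4 + 18)/6 = 36/6 = 6
te_Pilot run = (4 + 4·5 + 6)/6 = 30/6 = 5

Forward pass:
ES_Market research = 0; EF_Market research = 14
ES_Concept design = 14; EF_Concept design = 14+4 = 18
ES_Prototype build = 14; EF_Prototype build = 14+15 = 29
ES_User testing = 14; EF_User testing = 14+7 = 21
ES_Tooling = 14; EF_Tooling = 14+8 = 22
ES_Supplier sourcing = max(EF_Prototype build=29, EF_Tooling=22) = 29; EF_Supplier sourcing = 29+6 = 35
ES_Pilot run = max(EF_Concept design=18, EF_User testing=21, EF_Supplier sourcing=35) = 35; EF_Pilot run = 35+5 = 40
Expected project duration μ = 40 days. Critical path: Market research → Prototype build → Supplier sourcing → Pilot run.

Backward pass:
LF_Pilot run = 40; LS_Pilot run = 40−5 = 35
LF_Supplier sourcing = LS_Pilot run = 35; LS_Supplier sourcing = 35−6 = 29
LF_Tooling = LS_Supplier sourcing = 29; LS_Tooling = 29−8 = 21
LF_User testing = LS_Pilot run = 35; LS_User testing = 35−7 = 28
LF_Prototype build = LS_Supplier sourcing = 29; LS_Prototype build = 29−15 = 14
LF_Concept design = LS_Pilot run = 35; LS_Concept design = 35−4 = 31
LF_Market research = min(LS_Concept design=31, LS_Prototype build=14, LS_User testing=28, LS_Tooling=21) = 14; LS_Market research = 14−14 = 0
Slack_Tooling = LS_Tooling − ES_Tooling = 21 − 14 = 7

7 days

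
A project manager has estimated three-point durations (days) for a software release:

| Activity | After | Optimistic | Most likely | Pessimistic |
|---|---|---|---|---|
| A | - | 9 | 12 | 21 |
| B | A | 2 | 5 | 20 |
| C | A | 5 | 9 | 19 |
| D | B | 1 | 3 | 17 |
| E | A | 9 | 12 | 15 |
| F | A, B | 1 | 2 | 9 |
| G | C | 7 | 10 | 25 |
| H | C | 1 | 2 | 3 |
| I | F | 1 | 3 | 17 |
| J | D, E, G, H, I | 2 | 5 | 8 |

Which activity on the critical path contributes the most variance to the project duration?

te_A = (9 + 4·12 + 21)/6 = 78/6 = 13; σ²_A = ((21−9)/6)² = 4.000
te_B = (2 + 4·5 + 20)/6 = 42/6 = 7; σ²_B = ((20−2)/6)² = 9.000
te_C = (5 + 4·9 + 19)/6 = 60/6 = 10; σ²_C = ((19−5)/6)² = 5.444
te_D = (1 + 4·3 + 17)/6 = 30/6 = 5; σ²_D = ((17−1)/6)² = 7.111
te_E = (9 + 4·12 + 15)/6 = 72/6 = 12; σ²_E = ((15−9)/6)² = 1.000
te_F = (1 + 4·2 + 9)/6 = 18/6 = 3; σ²_F = ((9−1)/6)² = 1.778
te_G = (7 + 4·10 + 25)/6 = 72/6 = 12; σ²_G = ((25−7)/6)² = 9.000
te_H = (1 + 4·2 + 3)/6 = 12/6 = 2; σ²_H = ((3−1)/6)² = 0.111
te_I = (1 + 4·3 + 17)/6 = 30/6 = 5; σ²_I = ((17−1)/6)² = 7.111
te_J = (2 + 4·5 + 8)/6 = 30/6 = 5; σ²_J = ((8−2)/6)² = 1.000

Forward pass:
ES_A = 0; EF_A = 13
ES_B = 13; EF_B = 13+7 = 20
ES_C = 13; EF_C = 13+10 = 23
ES_D = 20; EF_D = 20+5 = 25
ES_E = 13; EF_E = 13+12 = 25
ES_F = max(EF_A=13, EF_B=20) = 20; EF_F = 20+3 = 23
ES_G = 23; EF_G = 23+12 = 35
ES_H = 23; EF_H = 23+2 = 25
ES_I = 23; EF_I = 23+5 = 28
ES_J = max(EF_D=25, EF_E=25, EF_G=35, EF_H=25, EF_I=28) = 35; EF_J = 35+5 = 40
Expected project duration μ = 40 days. Critical path: A → C → G → J.

Variances on critical path: σ²_A=4.000, σ²_C=5.444, σ²_G=9.000, σ²_J=1.000.
Largest is σ²_G = 9.000.

G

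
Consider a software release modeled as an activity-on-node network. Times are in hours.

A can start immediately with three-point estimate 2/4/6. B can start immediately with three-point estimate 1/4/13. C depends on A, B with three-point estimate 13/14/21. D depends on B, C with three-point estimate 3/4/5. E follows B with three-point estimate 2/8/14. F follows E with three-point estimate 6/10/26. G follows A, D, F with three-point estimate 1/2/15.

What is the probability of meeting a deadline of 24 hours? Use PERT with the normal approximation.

0.156

te_A = (2 + 4·4 + 6)/6 = 24/6 = 4; σ²_A = ((6−2)/6)² = 0.444
te_B = (1 + 4·4 + 13)/6 = 30/6 = 5; σ²_B = ((13−1)/6)² = 4.000
te_C = (13 + 4·14 + 21)/6 = 90/6 = 15; σ²_C = ((21−13)/6)² = 1.778
te_D = (3 + 4·4 + 5)/6 = 24/6 = 4; σ²_D = ((5−3)/6)² = 0.111
te_E = (2 + 4·8 + 14)/6 = 48/6 = 8; σ²_E = ((14−2)/6)² = 4.000
te_F = (6 + 4·10 + 26)/6 = 72/6 = 12; σ²_F = ((26−6)/6)² = 11.111
te_G = (1 + 4·2 + 15)/6 = 24/6 = 4; σ²_G = ((15−1)/6)² = 5.444

Forward pass:
ES_A = 0; EF_A = 4
ES_B = 0; EF_B = 5
ES_C = max(EF_A=4, EF_B=5) = 5; EF_C = 5+15 = 20
ES_D = max(EF_B=5, EF_C=20) = 20; EF_D = 20+4 = 24
ES_E = 5; EF_E = 5+8 = 13
ES_F = 13; EF_F = 13+12 = 25
ES_G = max(EF_A=4, EF_D=24, EF_F=25) = 25; EF_G = 25+4 = 29
Expected project duration μ = 29 hours. Critical path: B → E → F → G.

Variance along critical path = 4.000 + 4.000 + 11.111 + 5.444 = 24.556; σ = √24.556 = 4.955 hours.
Z = (24 − 29) / 4.955 = -1.009
P(T ≤ 24) = Φ(-1.009) ≈ 0.156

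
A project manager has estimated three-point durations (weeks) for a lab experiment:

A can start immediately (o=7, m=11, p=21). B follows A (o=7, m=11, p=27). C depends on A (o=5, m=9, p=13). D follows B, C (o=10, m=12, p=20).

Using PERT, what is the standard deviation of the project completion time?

te_A = (7 + 4·11 + 21)/6 = 72/6 = 12; σ²_A = ((21−7)/6)² = 5.444
te_B = (7 + 4·11 + 27)/6 = 78/6 = 13; σ²_B = ((27−7)/6)² = 11.111
te_C = (5 + 4·9 + 13)/6 = 54/6 = 9; σ²_C = ((13−5)/6)² = 1.778
te_D = (10 + 4·12 + 20)/6 = 78/6 = 13; σ²_D = ((20−10)/6)² = 2.778

Forward pass:
ES_A = 0; EF_A = 12
ES_B = 12; EF_B = 12+13 = 25
ES_C = 12; EF_C = 12+9 = 21
ES_D = max(EF_B=25, EF_C=21) = 25; EF_D = 25+13 = 38
Expected project duration μ = 38 weeks. Critical path: A → B → D.

Variance along critical path = 5.444 + 11.111 + 2.778 = 19.333
σ = √19.333 = 4.397 weeks

4.40 weeks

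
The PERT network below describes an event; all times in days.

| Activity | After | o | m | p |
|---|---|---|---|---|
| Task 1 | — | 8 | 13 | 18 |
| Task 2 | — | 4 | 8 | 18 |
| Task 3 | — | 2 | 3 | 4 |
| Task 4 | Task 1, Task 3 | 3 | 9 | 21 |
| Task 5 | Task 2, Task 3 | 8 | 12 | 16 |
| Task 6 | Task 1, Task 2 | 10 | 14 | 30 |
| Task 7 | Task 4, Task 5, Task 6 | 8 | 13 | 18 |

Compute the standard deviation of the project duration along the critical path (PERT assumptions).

te_Task 1 = (8 + 4·13 + 18)/6 = 78/6 = 13; σ²_Task 1 = ((18−8)/6)² = 2.778
te_Task 2 = (4 + 4·8 + 18)/6 = 54/6 = 9; σ²_Task 2 = ((18−4)/6)² = 5.444
te_Task 3 = (2 + 4·3 + 4)/6 = 18/6 = 3; σ²_Task 3 = ((4−2)/6)² = 0.111
te_Task 4 = (3 + 4·9 + 21)/6 = 60/6 = 10; σ²_Task 4 = ((21−3)/6)² = 9.000
te_Task 5 = (8 + 4·12 + 16)/6 = 72/6 = 12; σ²_Task 5 = ((16−8)/6)² = 1.778
te_Task 6 = (10 + 4·14 + 30)/6 = 96/6 = 16; σ²_Task 6 = ((30−10)/6)² = 11.111
te_Task 7 = (8 + 4·13 + 18)/6 = 78/6 = 13; σ²_Task 7 = ((18−8)/6)² = 2.778

Forward pass:
ES_Task 1 = 0; EF_Task 1 = 13
ES_Task 2 = 0; EF_Task 2 = 9
ES_Task 3 = 0; EF_Task 3 = 3
ES_Task 4 = max(EF_Task 1=13, EF_Task 3=3) = 13; EF_Task 4 = 13+10 = 23
ES_Task 5 = max(EF_Task 2=9, EF_Task 3=3) = 9; EF_Task 5 = 9+12 = 21
ES_Task 6 = max(EF_Task 1=13, EF_Task 2=9) = 13; EF_Task 6 = 13+16 = 29
ES_Task 7 = max(EF_Task 4=23, EF_Task 5=21, EF_Task 6=29) = 29; EF_Task 7 = 29+13 = 42
Expected project duration μ = 42 days. Critical path: Task 1 → Task 6 → Task 7.

Variance along critical path = 2.778 + 11.111 + 2.778 = 16.667
σ = √16.667 = 4.082 days

4.08 days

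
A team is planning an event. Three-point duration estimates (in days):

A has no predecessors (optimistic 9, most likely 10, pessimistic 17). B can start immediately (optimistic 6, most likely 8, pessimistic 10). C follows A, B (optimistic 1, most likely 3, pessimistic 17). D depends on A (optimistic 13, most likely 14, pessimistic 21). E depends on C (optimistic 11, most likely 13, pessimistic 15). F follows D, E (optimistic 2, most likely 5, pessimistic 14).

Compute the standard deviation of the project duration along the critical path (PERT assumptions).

te_A = (9 + 4·10 + 17)/6 = 66/6 = 11; σ²_A = ((17−9)/6)² = 1.778
te_B = (6 + 4·8 + 10)/6 = 48/6 = 8; σ²_B = ((10−6)/6)² = 0.444
te_C = (1 + 4·3 + 17)/6 = 30/6 = 5; σ²_C = ((17−1)/6)² = 7.111
te_D = (13 + 4·14 + 21)/6 = 90/6 = 15; σ²_D = ((21−13)/6)² = 1.778
te_E = (11 + 4·13 + 15)/6 = 78/6 = 13; σ²_E = ((15−11)/6)² = 0.444
te_F = (2 + 4·5 + 14)/6 = 36/6 = 6; σ²_F = ((14−2)/6)² = 4.000

Forward pass:
ES_A = 0; EF_A = 11
ES_B = 0; EF_B = 8
ES_C = max(EF_A=11, EF_B=8) = 11; EF_C = 11+5 = 16
ES_D = 11; EF_D = 11+15 = 26
ES_E = 16; EF_E = 16+13 = 29
ES_F = max(EF_D=26, EF_E=29) = 29; EF_F = 29+6 = 35
Expected project duration μ = 35 days. Critical path: A → C → E → F.

Variance along critical path = 1.778 + 7.111 + 0.444 + 4.000 = 13.333
σ = √13.333 = 3.651 days

3.65 days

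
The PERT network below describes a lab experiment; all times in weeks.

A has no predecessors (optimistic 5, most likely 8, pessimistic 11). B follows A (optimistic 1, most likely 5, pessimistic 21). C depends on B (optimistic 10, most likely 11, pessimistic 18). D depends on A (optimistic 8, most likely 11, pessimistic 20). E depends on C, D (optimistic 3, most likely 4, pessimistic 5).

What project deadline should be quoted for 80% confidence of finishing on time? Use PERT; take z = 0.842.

te_A = (5 + 4·8 + 11)/6 = 48/6 = 8; σ²_A = ((11−5)/6)² = 1.000
te_B = (1 + 4·5 + 21)/6 = 42/6 = 7; σ²_B = ((21−1)/6)² = 11.111
te_C = (10 + 4·11 + 18)/6 = 72/6 = 12; σ²_C = ((18−10)/6)² = 1.778
te_D = (8 + 4·11 + 20)/6 = 72/6 = 12; σ²_D = ((20−8)/6)² = 4.000
te_E = (3 + 4·4 + 5)/6 = 24/6 = 4; σ²_E = ((5−3)/6)² = 0.111

Forward pass:
ES_A = 0; EF_A = 8
ES_B = 8; EF_B = 8+7 = 15
ES_C = 15; EF_C = 15+12 = 27
ES_D = 8; EF_D = 8+12 = 20
ES_E = max(EF_C=27, EF_D=20) = 27; EF_E = 27+4 = 31
Expected project duration μ = 31 weeks. Critical path: A → B → C → E.

Variance along critical path = 1.000 + 11.111 + 1.778 + 0.111 = 14.000; σ = 3.742 weeks.
D = μ + z·σ = 31 + 0.842·3.742 = 34.2 weeks

34.2 weeks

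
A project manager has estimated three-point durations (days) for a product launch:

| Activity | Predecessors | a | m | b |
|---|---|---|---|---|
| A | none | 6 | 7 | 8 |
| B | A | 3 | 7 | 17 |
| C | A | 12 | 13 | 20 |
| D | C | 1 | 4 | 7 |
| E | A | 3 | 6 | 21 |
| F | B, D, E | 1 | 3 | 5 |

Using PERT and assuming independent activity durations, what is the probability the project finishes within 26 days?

0.137

te_A = (6 + 4·7 + 8)/6 = 42/6 = 7; σ²_A = ((8−6)/6)² = 0.111
te_B = (3 + 4·7 + 17)/6 = 48/6 = 8; σ²_B = ((17−3)/6)² = 5.444
te_C = (12 + 4·13 + 20)/6 = 84/6 = 14; σ²_C = ((20−12)/6)² = 1.778
te_D = (1 + 4·4 + 7)/6 = 24/6 = 4; σ²_D = ((7−1)/6)² = 1.000
te_E = (3 + 4·6 + 21)/6 = 48/6 = 8; σ²_E = ((21−3)/6)² = 9.000
te_F = (1 + 4·3 + 5)/6 = 18/6 = 3; σ²_F = ((5−1)/6)² = 0.444

Forward pass:
ES_A = 0; EF_A = 7
ES_B = 7; EF_B = 7+8 = 15
ES_C = 7; EF_C = 7+14 = 21
ES_D = 21; EF_D = 21+4 = 25
ES_E = 7; EF_E = 7+8 = 15
ES_F = max(EF_B=15, EF_D=25, EF_E=15) = 25; EF_F = 25+3 = 28
Expected project duration μ = 28 days. Critical path: A → C → D → F.

Variance along critical path = 0.111 + 1.778 + 1.000 + 0.444 = 3.333; σ = √3.333 = 1.826 days.
Z = (26 − 28) / 1.826 = -1.095
P(T ≤ 26) = Φ(-1.095) ≈ 0.137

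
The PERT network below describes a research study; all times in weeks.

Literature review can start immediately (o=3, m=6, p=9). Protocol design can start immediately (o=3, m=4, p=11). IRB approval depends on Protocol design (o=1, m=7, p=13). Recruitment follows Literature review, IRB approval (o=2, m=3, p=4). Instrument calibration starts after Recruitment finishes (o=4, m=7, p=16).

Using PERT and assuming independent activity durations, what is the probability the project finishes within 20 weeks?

te_Literature review = (3 + 4·6 + 9)/6 = 36/6 = 6; σ²_Literature review = ((9−3)/6)² = 1.000
te_Protocol design = (3 + 4·4 + 11)/6 = 30/6 = 5; σ²_Protocol design = ((11−3)/6)² = 1.778
te_IRB approval = (1 + 4·7 + 13)/6 = 42/6 = 7; σ²_IRB approval = ((13−1)/6)² = 4.000
te_Recruitment = (2 + 4·3 + 4)/6 = 18/6 = 3; σ²_Recruitment = ((4−2)/6)² = 0.111
te_Instrument calibration = (4 + 4·7 + 16)/6 = 48/6 = 8; σ²_Instrument calibration = ((16−4)/6)² = 4.000

Forward pass:
ES_Literature review = 0; EF_Literature review = 6
ES_Protocol design = 0; EF_Protocol design = 5
ES_IRB approval = 5; EF_IRB approval = 5+7 = 12
ES_Recruitment = max(EF_Literature review=6, EF_IRB approval=12) = 12; EF_Recruitment = 12+3 = 15
ES_Instrument calibration = 15; EF_Instrument calibration = 15+8 = 23
Expected project duration μ = 23 weeks. Critical path: Protocol design → IRB approval → Recruitment → Instrument calibration.

Variance along critical path = 1.778 + 4.000 + 0.111 + 4.000 = 9.889; σ = √9.889 = 3.145 weeks.
Z = (20 − 23) / 3.145 = -0.954
P(T ≤ 20) = Φ(-0.954) ≈ 0.170

0.170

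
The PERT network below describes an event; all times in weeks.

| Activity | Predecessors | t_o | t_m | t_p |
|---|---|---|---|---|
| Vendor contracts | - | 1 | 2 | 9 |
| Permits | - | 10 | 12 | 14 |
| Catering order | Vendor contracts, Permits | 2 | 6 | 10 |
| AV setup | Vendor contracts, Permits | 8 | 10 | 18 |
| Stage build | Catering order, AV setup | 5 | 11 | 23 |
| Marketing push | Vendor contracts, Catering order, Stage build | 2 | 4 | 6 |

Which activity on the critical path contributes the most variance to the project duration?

te_Vendor contracts = (1 + 4·2 + 9)/6 = 18/6 = 3; σ²_Vendor contracts = ((9−1)/6)² = 1.778
te_Permits = (10 + 4·12 + 14)/6 = 72/6 = 12; σ²_Permits = ((14−10)/6)² = 0.444
te_Catering order = (2 + 4·6 + 10)/6 = 36/6 = 6; σ²_Catering order = ((10−2)/6)² = 1.778
te_AV setup = (8 + 4·10 + 18)/6 = 66/6 = 11; σ²_AV setup = ((18−8)/6)² = 2.778
te_Stage build = (5 + 4·11 + 23)/6 = 72/6 = 12; σ²_Stage build = ((23−5)/6)² = 9.000
te_Marketing push = (2 + 4·4 + 6)/6 = 24/6 = 4; σ²_Marketing push = ((6−2)/6)² = 0.444

Forward pass:
ES_Vendor contracts = 0; EF_Vendor contracts = 3
ES_Permits = 0; EF_Permits = 12
ES_Catering order = max(EF_Vendor contracts=3, EF_Permits=12) = 12; EF_Catering order = 12+6 = 18
ES_AV setup = max(EF_Vendor contracts=3, EF_Permits=12) = 12; EF_AV setup = 12+11 = 23
ES_Stage build = max(EF_Catering order=18, EF_AV setup=23) = 23; EF_Stage build = 23+12 = 35
ES_Marketing push = max(EF_Vendor contracts=3, EF_Catering order=18, EF_Stage build=35) = 35; EF_Marketing push = 35+4 = 39
Expected project duration μ = 39 weeks. Critical path: Permits → AV setup → Stage build → Marketing push.

Variances on critical path: σ²_Permits=0.444, σ²_AV setup=2.778, σ²_Stage build=9.000, σ²_Marketing push=0.444.
Largest is σ²_Stage build = 9.000.

Stage build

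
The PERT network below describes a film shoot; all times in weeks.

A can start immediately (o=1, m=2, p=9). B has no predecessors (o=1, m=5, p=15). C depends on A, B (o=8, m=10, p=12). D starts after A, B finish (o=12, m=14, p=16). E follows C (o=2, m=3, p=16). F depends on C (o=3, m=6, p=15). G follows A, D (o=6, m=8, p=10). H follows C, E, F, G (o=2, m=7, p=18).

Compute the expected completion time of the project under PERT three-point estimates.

36 weeks

te_A = (1 + 4·2 + 9)/6 = 18/6 = 3
te_B = (1 + 4·5 + 15)/6 = 36/6 = 6
te_C = (8 + 4·10 + 12)/6 = 60/6 = 10
te_D = (12 + 4·14 + 16)/6 = 84/6 = 14
te_E = (2 + 4·3 + 16)/6 = 30/6 = 5
te_F = (3 + 4·6 + 15)/6 = 42/6 = 7
te_G = (6 + 4·8 + 10)/6 = 48/6 = 8
te_H = (2 + 4·7 + 18)/6 = 48/6 = 8

Forward pass:
ES_A = 0; EF_A = 3
ES_B = 0; EF_B = 6
ES_C = max(EF_A=3, EF_B=6) = 6; EF_C = 6+10 = 16
ES_D = max(EF_A=3, EF_B=6) = 6; EF_D = 6+14 = 20
ES_E = 16; EF_E = 16+5 = 21
ES_F = 16; EF_F = 16+7 = 23
ES_G = max(EF_A=3, EF_D=20) = 20; EF_G = 20+8 = 28
ES_H = max(EF_C=16, EF_E=21, EF_F=23, EF_G=28) = 28; EF_H = 28+8 = 36
Expected project duration μ = 36 weeks. Critical path: B → D → G → H.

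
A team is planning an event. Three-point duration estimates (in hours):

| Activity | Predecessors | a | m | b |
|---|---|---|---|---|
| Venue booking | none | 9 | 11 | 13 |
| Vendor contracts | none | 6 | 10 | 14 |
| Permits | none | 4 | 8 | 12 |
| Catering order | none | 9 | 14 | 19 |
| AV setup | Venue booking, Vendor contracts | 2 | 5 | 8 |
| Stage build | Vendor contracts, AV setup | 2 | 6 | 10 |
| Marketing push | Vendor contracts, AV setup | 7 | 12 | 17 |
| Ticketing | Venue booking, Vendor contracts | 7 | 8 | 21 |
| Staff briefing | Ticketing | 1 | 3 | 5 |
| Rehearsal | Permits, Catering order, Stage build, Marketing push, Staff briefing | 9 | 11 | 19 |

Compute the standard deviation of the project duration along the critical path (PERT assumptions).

2.65 hours

te_Venue booking = (9 + 4·11 + 13)/6 = 66/6 = 11; σ²_Venue booking = ((13−9)/6)² = 0.444
te_Vendor contracts = (6 + 4·10 + 14)/6 = 60/6 = 10; σ²_Vendor contracts = ((14−6)/6)² = 1.778
te_Permits = (4 + 4·8 + 12)/6 = 48/6 = 8; σ²_Permits = ((12−4)/6)² = 1.778
te_Catering order = (9 + 4·14 + 19)/6 = 84/6 = 14; σ²_Catering order = ((19−9)/6)² = 2.778
te_AV setup = (2 + 4·5 + 8)/6 = 30/6 = 5; σ²_AV setup = ((8−2)/6)² = 1.000
te_Stage build = (2 + 4·6 + 10)/6 = 36/6 = 6; σ²_Stage build = ((10−2)/6)² = 1.778
te_Marketing push = (7 + 4·12 + 17)/6 = 72/6 = 12; σ²_Marketing push = ((17−7)/6)² = 2.778
te_Ticketing = (7 + 4·8 + 21)/6 = 60/6 = 10; σ²_Ticketing = ((21−7)/6)² = 5.444
te_Staff briefing = (1 + 4·3 + 5)/6 = 18/6 = 3; σ²_Staff briefing = ((5−1)/6)² = 0.444
te_Rehearsal = (9 + 4·11 + 19)/6 = 72/6 = 12; σ²_Rehearsal = ((19−9)/6)² = 2.778

Forward pass:
ES_Venue booking = 0; EF_Venue booking = 11
ES_Vendor contracts = 0; EF_Vendor contracts = 10
ES_Permits = 0; EF_Permits = 8
ES_Catering order = 0; EF_Catering order = 14
ES_AV setup = max(EF_Venue booking=11, EF_Vendor contracts=10) = 11; EF_AV setup = 11+5 = 16
ES_Stage build = max(EF_Vendor contracts=10, EF_AV setup=16) = 16; EF_Stage build = 16+6 = 22
ES_Marketing push = max(EF_Vendor contracts=10, EF_AV setup=16) = 16; EF_Marketing push = 16+12 = 28
ES_Ticketing = max(EF_Venue booking=11, EF_Vendor contracts=10) = 11; EF_Ticketing = 11+10 = 21
ES_Staff briefing = 21; EF_Staff briefing = 21+3 = 24
ES_Rehearsal = max(EF_Permits=8, EF_Catering order=14, EF_Stage build=22, EF_Marketing push=28, EF_Staff briefing=24) = 28; EF_Rehearsal = 28+12 = 40
Expected project duration μ = 40 hours. Critical path: Venue booking → AV setup → Marketing push → Rehearsal.

Variance along critical path = 0.444 + 1.000 + 2.778 + 2.778 = 7.000
σ = √7.000 = 2.646 hours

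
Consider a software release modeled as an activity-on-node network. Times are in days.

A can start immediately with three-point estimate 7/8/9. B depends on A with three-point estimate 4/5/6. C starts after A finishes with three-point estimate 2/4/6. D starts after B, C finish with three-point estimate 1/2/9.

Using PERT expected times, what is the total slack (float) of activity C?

1 days

te_A = (7 + 4·8 + 9)/6 = 48/6 = 8
te_B = (4 + 4·5 + 6)/6 = 30/6 = 5
te_C = (2 + 4·4 + 6)/6 = 24/6 = 4
te_D = (1 + 4·2 + 9)/6 = 18/6 = 3

Forward pass:
ES_A = 0; EF_A = 8
ES_B = 8; EF_B = 8+5 = 13
ES_C = 8; EF_C = 8+4 = 12
ES_D = max(EF_B=13, EF_C=12) = 13; EF_D = 13+3 = 16
Expected project duration μ = 16 days. Critical path: A → B → D.

Backward pass:
LF_D = 16; LS_D = 16−3 = 13
LF_C = LS_D = 13; LS_C = 13−4 = 9
LF_B = LS_D = 13; LS_B = 13−5 = 8
LF_A = min(LS_B=8, LS_C=9) = 8; LS_A = 8−8 = 0
Slack_C = LS_C − ES_C = 9 − 8 = 1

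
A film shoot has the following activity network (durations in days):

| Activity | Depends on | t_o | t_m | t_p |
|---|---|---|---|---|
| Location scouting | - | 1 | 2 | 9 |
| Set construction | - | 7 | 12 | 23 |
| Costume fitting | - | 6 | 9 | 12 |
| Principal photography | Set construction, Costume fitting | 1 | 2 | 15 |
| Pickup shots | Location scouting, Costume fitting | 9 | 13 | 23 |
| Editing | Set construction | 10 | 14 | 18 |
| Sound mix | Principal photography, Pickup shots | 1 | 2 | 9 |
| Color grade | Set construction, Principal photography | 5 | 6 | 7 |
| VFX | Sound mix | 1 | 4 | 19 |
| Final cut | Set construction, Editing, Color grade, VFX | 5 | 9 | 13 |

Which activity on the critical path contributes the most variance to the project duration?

te_Location scouting = (1 + 4·2 + 9)/6 = 18/6 = 3; σ²_Location scouting = ((9−1)/6)² = 1.778
te_Set construction = (7 + 4·12 + 23)/6 = 78/6 = 13; σ²_Set construction = ((23−7)/6)² = 7.111
te_Costume fitting = (6 + 4·9 + 12)/6 = 54/6 = 9; σ²_Costume fitting = ((12−6)/6)² = 1.000
te_Principal photography = (1 + 4·2 + 15)/6 = 24/6 = 4; σ²_Principal photography = ((15−1)/6)² = 5.444
te_Pickup shots = (9 + 4·13 + 23)/6 = 84/6 = 14; σ²_Pickup shots = ((23−9)/6)² = 5.444
te_Editing = (10 + 4·14 + 18)/6 = 84/6 = 14; σ²_Editing = ((18−10)/6)² = 1.778
te_Sound mix = (1 + 4·2 + 9)/6 = 18/6 = 3; σ²_Sound mix = ((9−1)/6)² = 1.778
te_Color grade = (5 + 4·6 + 7)/6 = 36/6 = 6; σ²_Color grade = ((7−5)/6)² = 0.111
te_VFX = (1 + 4·4 + 19)/6 = 36/6 = 6; σ²_VFX = ((19−1)/6)² = 9.000
te_Final cut = (5 + 4·9 + 13)/6 = 54/6 = 9; σ²_Final cut = ((13−5)/6)² = 1.778

Forward pass:
ES_Location scouting = 0; EF_Location scouting = 3
ES_Set construction = 0; EF_Set construction = 13
ES_Costume fitting = 0; EF_Costume fitting = 9
ES_Principal photography = max(EF_Set construction=13, EF_Costume fitting=9) = 13; EF_Principal photography = 13+4 = 17
ES_Pickup shots = max(EF_Location scouting=3, EF_Costume fitting=9) = 9; EF_Pickup shots = 9+14 = 23
ES_Editing = 13; EF_Editing = 13+14 = 27
ES_Sound mix = max(EF_Principal photography=17, EF_Pickup shots=23) = 23; EF_Sound mix = 23+3 = 26
ES_Color grade = max(EF_Set construction=13, EF_Principal photography=17) = 17; EF_Color grade = 17+6 = 23
ES_VFX = 26; EF_VFX = 26+6 = 32
ES_Final cut = max(EF_Set construction=13, EF_Editing=27, EF_Color grade=23, EF_VFX=32) = 32; EF_Final cut = 32+9 = 41
Expected project duration μ = 41 days. Critical path: Costume fitting → Pickup shots → Sound mix → VFX → Final cut.

Variances on critical path: σ²_Costume fitting=1.000, σ²_Pickup shots=5.444, σ²_Sound mix=1.778, σ²_VFX=9.000, σ²_Final cut=1.778.
Largest is σ²_VFX = 9.000.

VFX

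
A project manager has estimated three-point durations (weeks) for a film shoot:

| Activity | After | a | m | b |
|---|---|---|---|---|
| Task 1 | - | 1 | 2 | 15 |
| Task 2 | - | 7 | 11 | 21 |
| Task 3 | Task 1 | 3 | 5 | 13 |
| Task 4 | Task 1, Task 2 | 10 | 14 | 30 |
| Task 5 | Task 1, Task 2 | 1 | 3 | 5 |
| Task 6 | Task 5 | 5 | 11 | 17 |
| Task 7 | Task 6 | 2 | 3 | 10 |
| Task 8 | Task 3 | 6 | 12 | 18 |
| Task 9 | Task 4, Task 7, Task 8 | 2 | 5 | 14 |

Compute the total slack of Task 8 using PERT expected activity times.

8 weeks

te_Task 1 = (1 + 4·2 + 15)/6 = 24/6 = 4
te_Task 2 = (7 + 4·11 + 21)/6 = 72/6 = 12
te_Task 3 = (3 + 4·5 + 13)/6 = 36/6 = 6
te_Task 4 = (10 + 4·14 + 30)/6 = 96/6 = 16
te_Task 5 = (1 + 4·3 + 5)/6 = 18/6 = 3
te_Task 6 = (5 + 4·11 + 17)/6 = 66/6 = 11
te_Task 7 = (2 + 4·3 + 10)/6 = 24/6 = 4
te_Task 8 = (6 + 4·12 + 18)/6 = 72/6 = 12
te_Task 9 = (2 + 4·5 + 14)/6 = 36/6 = 6

Forward pass:
ES_Task 1 = 0; EF_Task 1 = 4
ES_Task 2 = 0; EF_Task 2 = 12
ES_Task 3 = 4; EF_Task 3 = 4+6 = 10
ES_Task 4 = max(EF_Task 1=4, EF_Task 2=12) = 12; EF_Task 4 = 12+16 = 28
ES_Task 5 = max(EF_Task 1=4, EF_Task 2=12) = 12; EF_Task 5 = 12+3 = 15
ES_Task 6 = 15; EF_Task 6 = 15+11 = 26
ES_Task 7 = 26; EF_Task 7 = 26+4 = 30
ES_Task 8 = 10; EF_Task 8 = 10+12 = 22
ES_Task 9 = max(EF_Task 4=28, EF_Task 7=30, EF_Task 8=22) = 30; EF_Task 9 = 30+6 = 36
Expected project duration μ = 36 weeks. Critical path: Task 2 → Task 5 → Task 6 → Task 7 → Task 9.

Backward pass:
LF_Task 9 = 36; LS_Task 9 = 36−6 = 30
LF_Task 8 = LS_Task 9 = 30; LS_Task 8 = 30−12 = 18
LF_Task 7 = LS_Task 9 = 30; LS_Task 7 = 30−4 = 26
LF_Task 6 = LS_Task 7 = 26; LS_Task 6 = 26−11 = 15
LF_Task 5 = LS_Task 6 = 15; LS_Task 5 = 15−3 = 12
LF_Task 4 = LS_Task 9 = 30; LS_Task 4 = 30−16 = 14
LF_Task 3 = LS_Task 8 = 18; LS_Task 3 = 18−6 = 12
LF_Task 2 = min(LS_Task 4=14, LS_Task 5=12) = 12; LS_Task 2 = 12−12 = 0
LF_Task 1 = min(LS_Task 3=12, LS_Task 4=14, LS_Task 5=12) = 12; LS_Task 1 = 12−4 = 8
Slack_Task 8 = LS_Task 8 − ES_Task 8 = 18 − 10 = 8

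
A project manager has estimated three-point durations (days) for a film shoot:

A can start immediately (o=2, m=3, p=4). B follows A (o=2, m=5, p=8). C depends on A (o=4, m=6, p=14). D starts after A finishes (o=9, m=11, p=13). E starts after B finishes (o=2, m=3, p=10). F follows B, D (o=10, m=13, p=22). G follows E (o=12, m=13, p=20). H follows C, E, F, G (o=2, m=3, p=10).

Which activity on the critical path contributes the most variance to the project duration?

te_A = (2 + 4·3 + 4)/6 = 18/6 = 3; σ²_A = ((4−2)/6)² = 0.111
te_B = (2 + 4·5 + 8)/6 = 30/6 = 5; σ²_B = ((8−2)/6)² = 1.000
te_C = (4 + 4·6 + 14)/6 = 42/6 = 7; σ²_C = ((14−4)/6)² = 2.778
te_D = (9 + 4·11 + 13)/6 = 66/6 = 11; σ²_D = ((13−9)/6)² = 0.444
te_E = (2 + 4·3 + 10)/6 = 24/6 = 4; σ²_E = ((10−2)/6)² = 1.778
te_F = (10 + 4·13 + 22)/6 = 84/6 = 14; σ²_F = ((22−10)/6)² = 4.000
te_G = (12 + 4·13 + 20)/6 = 84/6 = 14; σ²_G = ((20−12)/6)² = 1.778
te_H = (2 + 4·3 + 10)/6 = 24/6 = 4; σ²_H = ((10−2)/6)² = 1.778

Forward pass:
ES_A = 0; EF_A = 3
ES_B = 3; EF_B = 3+5 = 8
ES_C = 3; EF_C = 3+7 = 10
ES_D = 3; EF_D = 3+11 = 14
ES_E = 8; EF_E = 8+4 = 12
ES_F = max(EF_B=8, EF_D=14) = 14; EF_F = 14+14 = 28
ES_G = 12; EF_G = 12+14 = 26
ES_H = max(EF_C=10, EF_E=12, EF_F=28, EF_G=26) = 28; EF_H = 28+4 = 32
Expected project duration μ = 32 days. Critical path: A → D → F → H.

Variances on critical path: σ²_A=0.111, σ²_D=0.444, σ²_F=4.000, σ²_H=1.778.
Largest is σ²_F = 4.000.

F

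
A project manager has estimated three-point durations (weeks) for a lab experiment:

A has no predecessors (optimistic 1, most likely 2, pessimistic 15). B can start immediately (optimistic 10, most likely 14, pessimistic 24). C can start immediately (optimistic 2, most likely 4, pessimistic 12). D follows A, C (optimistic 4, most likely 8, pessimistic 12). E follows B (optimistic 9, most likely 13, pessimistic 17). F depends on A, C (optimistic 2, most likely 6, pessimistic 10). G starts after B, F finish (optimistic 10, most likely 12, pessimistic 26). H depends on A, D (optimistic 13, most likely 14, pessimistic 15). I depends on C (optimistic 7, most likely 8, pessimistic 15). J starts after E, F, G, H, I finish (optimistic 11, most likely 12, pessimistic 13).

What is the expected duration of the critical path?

te_A = (1 + 4·2 + 15)/6 = 24/6 = 4
te_B = (10 + 4·14 + 24)/6 = 90/6 = 15
te_C = (2 + 4·4 + 12)/6 = 30/6 = 5
te_D = (4 + 4·8 + 12)/6 = 48/6 = 8
te_E = (9 + 4·13 + 17)/6 = 78/6 = 13
te_F = (2 + 4·6 + 10)/6 = 36/6 = 6
te_G = (10 + 4·12 + 26)/6 = 84/6 = 14
te_H = (13 + 4·14 + 15)/6 = 84/6 = 14
te_I = (7 + 4·8 + 15)/6 = 54/6 = 9
te_J = (11 + 4·12 + 13)/6 = 72/6 = 12

Forward pass:
ES_A = 0; EF_A = 4
ES_B = 0; EF_B = 15
ES_C = 0; EF_C = 5
ES_D = max(EF_A=4, EF_C=5) = 5; EF_D = 5+8 = 13
ES_E = 15; EF_E = 15+13 = 28
ES_F = max(EF_A=4, EF_C=5) = 5; EF_F = 5+6 = 11
ES_G = max(EF_B=15, EF_F=11) = 15; EF_G = 15+14 = 29
ES_H = max(EF_A=4, EF_D=13) = 13; EF_H = 13+14 = 27
ES_I = 5; EF_I = 5+9 = 14
ES_J = max(EF_E=28, EF_F=11, EF_G=29, EF_H=27, EF_I=14) = 29; EF_J = 29+12 = 41
Expected project duration μ = 41 weeks. Critical path: B → G → J.

41 weeks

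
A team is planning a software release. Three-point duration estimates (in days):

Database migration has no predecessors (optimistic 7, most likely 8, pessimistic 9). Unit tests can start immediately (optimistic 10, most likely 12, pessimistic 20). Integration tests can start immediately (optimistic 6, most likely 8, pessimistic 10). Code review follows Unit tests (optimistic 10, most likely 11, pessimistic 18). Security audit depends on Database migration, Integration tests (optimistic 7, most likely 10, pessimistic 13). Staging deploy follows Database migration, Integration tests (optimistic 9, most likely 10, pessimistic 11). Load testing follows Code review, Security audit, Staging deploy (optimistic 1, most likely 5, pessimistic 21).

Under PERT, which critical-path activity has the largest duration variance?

te_Database migration = (7 + 4·8 + 9)/6 = 48/6 = 8; σ²_Database migration = ((9−7)/6)² = 0.111
te_Unit tests = (10 + 4·12 + 20)/6 = 78/6 = 13; σ²_Unit tests = ((20−10)/6)² = 2.778
te_Integration tests = (6 + 4·8 + 10)/6 = 48/6 = 8; σ²_Integration tests = ((10−6)/6)² = 0.444
te_Code review = (10 + 4·11 + 18)/6 = 72/6 = 12; σ²_Code review = ((18−10)/6)² = 1.778
te_Security audit = (7 + 4·10 + 13)/6 = 60/6 = 10; σ²_Security audit = ((13−7)/6)² = 1.000
te_Staging deploy = (9 + 4·10 + 11)/6 = 60/6 = 10; σ²_Staging deploy = ((11−9)/6)² = 0.111
te_Load testing = (1 + 4·5 + 21)/6 = 42/6 = 7; σ²_Load testing = ((21−1)/6)² = 11.111

Forward pass:
ES_Database migration = 0; EF_Database migration = 8
ES_Unit tests = 0; EF_Unit tests = 13
ES_Integration tests = 0; EF_Integration tests = 8
ES_Code review = 13; EF_Code review = 13+12 = 25
ES_Security audit = max(EF_Database migration=8, EF_Integration tests=8) = 8; EF_Security audit = 8+10 = 18
ES_Staging deploy = max(EF_Database migration=8, EF_Integration tests=8) = 8; EF_Staging deploy = 8+10 = 18
ES_Load testing = max(EF_Code review=25, EF_Security audit=18, EF_Staging deploy=18) = 25; EF_Load testing = 25+7 = 32
Expected project duration μ = 32 days. Critical path: Unit tests → Code review → Load testing.

Variances on critical path: σ²_Unit tests=2.778, σ²_Code review=1.778, σ²_Load testing=11.111.
Largest is σ²_Load testing = 11.111.

Load testing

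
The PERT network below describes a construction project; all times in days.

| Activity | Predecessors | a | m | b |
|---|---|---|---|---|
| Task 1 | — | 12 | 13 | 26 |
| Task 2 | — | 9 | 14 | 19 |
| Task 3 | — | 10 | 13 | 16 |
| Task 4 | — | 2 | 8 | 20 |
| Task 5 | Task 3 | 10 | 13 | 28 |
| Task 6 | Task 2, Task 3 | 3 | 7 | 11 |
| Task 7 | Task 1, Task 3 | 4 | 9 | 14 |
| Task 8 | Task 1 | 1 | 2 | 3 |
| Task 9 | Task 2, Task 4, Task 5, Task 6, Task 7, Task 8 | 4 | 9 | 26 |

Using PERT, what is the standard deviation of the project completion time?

te_Task 1 = (12 + 4·13 + 26)/6 = 90/6 = 15; σ²_Task 1 = ((26−12)/6)² = 5.444
te_Task 2 = (9 + 4·14 + 19)/6 = 84/6 = 14; σ²_Task 2 = ((19−9)/6)² = 2.778
te_Task 3 = (10 + 4·13 + 16)/6 = 78/6 = 13; σ²_Task 3 = ((16−10)/6)² = 1.000
te_Task 4 = (2 + 4·8 + 20)/6 = 54/6 = 9; σ²_Task 4 = ((20−2)/6)² = 9.000
te_Task 5 = (10 + 4·13 + 28)/6 = 90/6 = 15; σ²_Task 5 = ((28−10)/6)² = 9.000
te_Task 6 = (3 + 4·7 + 11)/6 = 42/6 = 7; σ²_Task 6 = ((11−3)/6)² = 1.778
te_Task 7 = (4 + 4·9 + 14)/6 = 54/6 = 9; σ²_Task 7 = ((14−4)/6)² = 2.778
te_Task 8 = (1 + 4·2 + 3)/6 = 12/6 = 2; σ²_Task 8 = ((3−1)/6)² = 0.111
te_Task 9 = (4 + 4·9 + 26)/6 = 66/6 = 11; σ²_Task 9 = ((26−4)/6)² = 13.444

Forward pass:
ES_Task 1 = 0; EF_Task 1 = 15
ES_Task 2 = 0; EF_Task 2 = 14
ES_Task 3 = 0; EF_Task 3 = 13
ES_Task 4 = 0; EF_Task 4 = 9
ES_Task 5 = 13; EF_Task 5 = 13+15 = 28
ES_Task 6 = max(EF_Task 2=14, EF_Task 3=13) = 14; EF_Task 6 = 14+7 = 21
ES_Task 7 = max(EF_Task 1=15, EF_Task 3=13) = 15; EF_Task 7 = 15+9 = 24
ES_Task 8 = 15; EF_Task 8 = 15+2 = 17
ES_Task 9 = max(EF_Task 2=14, EF_Task 4=9, EF_Task 5=28, EF_Task 6=21, EF_Task 7=24, EF_Task 8=17) = 28; EF_Task 9 = 28+11 = 39
Expected project duration μ = 39 days. Critical path: Task 3 → Task 5 → Task 9.

Variance along critical path = 1.000 + 9.000 + 13.444 = 23.444
σ = √23.444 = 4.842 days

4.84 days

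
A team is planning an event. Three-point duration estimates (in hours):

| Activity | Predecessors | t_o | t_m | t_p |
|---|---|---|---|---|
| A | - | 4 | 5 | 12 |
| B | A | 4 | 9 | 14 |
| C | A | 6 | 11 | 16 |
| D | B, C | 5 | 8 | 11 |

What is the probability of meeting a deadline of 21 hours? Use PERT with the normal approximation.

te_A = (4 + 4·5 + 12)/6 = 36/6 = 6; σ²_A = ((12−4)/6)² = 1.778
te_B = (4 + 4·9 + 14)/6 = 54/6 = 9; σ²_B = ((14−4)/6)² = 2.778
te_C = (6 + 4·11 + 16)/6 = 66/6 = 11; σ²_C = ((16−6)/6)² = 2.778
te_D = (5 + 4·8 + 11)/6 = 48/6 = 8; σ²_D = ((11−5)/6)² = 1.000

Forward pass:
ES_A = 0; EF_A = 6
ES_B = 6; EF_B = 6+9 = 15
ES_C = 6; EF_C = 6+11 = 17
ES_D = max(EF_B=15, EF_C=17) = 17; EF_D = 17+8 = 25
Expected project duration μ = 25 hours. Critical path: A → C → D.

Variance along critical path = 1.778 + 2.778 + 1.000 = 5.556; σ = √5.556 = 2.357 hours.
Z = (21 − 25) / 2.357 = -1.697
P(T ≤ 21) = Φ(-1.697) ≈ 0.045

0.045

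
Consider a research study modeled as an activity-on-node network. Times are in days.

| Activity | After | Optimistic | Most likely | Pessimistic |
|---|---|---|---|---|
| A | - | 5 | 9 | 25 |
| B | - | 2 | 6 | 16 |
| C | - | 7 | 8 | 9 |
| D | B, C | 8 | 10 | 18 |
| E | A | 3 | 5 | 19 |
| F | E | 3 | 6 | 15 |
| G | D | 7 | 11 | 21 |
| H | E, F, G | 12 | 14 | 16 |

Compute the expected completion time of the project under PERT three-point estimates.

45 days

te_A = (5 + 4·9 + 25)/6 = 66/6 = 11
te_B = (2 + 4·6 + 16)/6 = 42/6 = 7
te_C = (7 + 4·8 + 9)/6 = 48/6 = 8
te_D = (8 + 4·10 + 18)/6 = 66/6 = 11
te_E = (3 + 4·5 + 19)/6 = 42/6 = 7
te_F = (3 + 4·6 + 15)/6 = 42/6 = 7
te_G = (7 + 4·11 + 21)/6 = 72/6 = 12
te_H = (12 + 4·14 + 16)/6 = 84/6 = 14

Forward pass:
ES_A = 0; EF_A = 11
ES_B = 0; EF_B = 7
ES_C = 0; EF_C = 8
ES_D = max(EF_B=7, EF_C=8) = 8; EF_D = 8+11 = 19
ES_E = 11; EF_E = 11+7 = 18
ES_F = 18; EF_F = 18+7 = 25
ES_G = 19; EF_G = 19+12 = 31
ES_H = max(EF_E=18, EF_F=25, EF_G=31) = 31; EF_H = 31+14 = 45
Expected project duration μ = 45 days. Critical path: C → D → G → H.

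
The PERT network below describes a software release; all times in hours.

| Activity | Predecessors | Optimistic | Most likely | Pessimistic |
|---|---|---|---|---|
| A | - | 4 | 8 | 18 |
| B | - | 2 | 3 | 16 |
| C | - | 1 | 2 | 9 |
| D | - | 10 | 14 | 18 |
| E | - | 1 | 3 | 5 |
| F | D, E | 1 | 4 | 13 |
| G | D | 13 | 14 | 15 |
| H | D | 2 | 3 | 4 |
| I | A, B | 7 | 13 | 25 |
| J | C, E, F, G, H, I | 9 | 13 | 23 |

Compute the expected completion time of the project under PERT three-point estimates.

42 hours

te_A = (4 + 4·8 + 18)/6 = 54/6 = 9
te_B = (2 + 4·3 + 16)/6 = 30/6 = 5
te_C = (1 + 4·2 + 9)/6 = 18/6 = 3
te_D = (10 + 4·14 + 18)/6 = 84/6 = 14
te_E = (1 + 4·3 + 5)/6 = 18/6 = 3
te_F = (1 + 4·4 + 13)/6 = 30/6 = 5
te_G = (13 + 4·14 + 15)/6 = 84/6 = 14
te_H = (2 + 4·3 + 4)/6 = 18/6 = 3
te_I = (7 + 4·13 + 25)/6 = 84/6 = 14
te_J = (9 + 4·13 + 23)/6 = 84/6 = 14

Forward pass:
ES_A = 0; EF_A = 9
ES_B = 0; EF_B = 5
ES_C = 0; EF_C = 3
ES_D = 0; EF_D = 14
ES_E = 0; EF_E = 3
ES_F = max(EF_D=14, EF_E=3) = 14; EF_F = 14+5 = 19
ES_G = 14; EF_G = 14+14 = 28
ES_H = 14; EF_H = 14+3 = 17
ES_I = max(EF_A=9, EF_B=5) = 9; EF_I = 9+14 = 23
ES_J = max(EF_C=3, EF_E=3, EF_F=19, EF_G=28, EF_H=17, EF_I=23) = 28; EF_J = 28+14 = 42
Expected project duration μ = 42 hours. Critical path: D → G → J.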